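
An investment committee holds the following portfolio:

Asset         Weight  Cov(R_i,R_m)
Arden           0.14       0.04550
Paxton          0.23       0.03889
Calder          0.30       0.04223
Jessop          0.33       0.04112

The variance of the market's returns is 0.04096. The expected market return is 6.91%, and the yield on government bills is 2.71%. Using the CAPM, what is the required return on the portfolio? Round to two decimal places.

β_Arden = 0.04550 / 0.04096 = 1.1108
β_Paxton = 0.03889 / 0.04096 = 0.9495
β_Calder = 0.04223 / 0.04096 = 1.0310
β_Jessop = 0.04112 / 0.04096 = 1.0039
β_P = Σ w_i β_i = 0.14×1.1108 + 0.23×0.9495 + 0.30×1.0310 + 0.33×1.0039 = 1.0145
MRP = 6.91% − 2.71% = 4.20%
E(R_P) = R_f + β_P × MRP = 2.71% + 1.0145 × 4.20% = 6.97%

6.97%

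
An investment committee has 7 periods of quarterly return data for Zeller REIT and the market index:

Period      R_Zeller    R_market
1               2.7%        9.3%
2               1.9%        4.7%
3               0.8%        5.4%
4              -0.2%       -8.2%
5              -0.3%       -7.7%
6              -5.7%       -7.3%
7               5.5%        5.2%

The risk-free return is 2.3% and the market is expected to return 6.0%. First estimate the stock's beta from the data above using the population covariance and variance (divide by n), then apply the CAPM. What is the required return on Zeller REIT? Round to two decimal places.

3.50%

Mean R_i = (2.7 + 1.9 + 0.8 − 0.2 − 0.3 − 5.7 + 5.5) / 7 = 0.6714%
Mean R_m = (9.3 + 4.7 + 5.4 − 8.2 − 7.7 − 7.3 + 5.2) / 7 = 0.2000%
Σ(R_i − R̄_i)(R_m − R̄_m) = 111.5800  ⇒  Cov = 111.5800 / 7 = 15.9400
Σ(R_m − R̄_m)² = 344.3200  ⇒  Var(R_m) = 344.3200 / 7 = 49.1886
β = Cov / Var(R_m) = 15.9400 / 49.1886 = 0.3241
MRP = 6.0% − 2.3% = 3.70%
E(R) = R_f + β × MRP = 2.3% + 0.3241 × 3.7% = 3.50%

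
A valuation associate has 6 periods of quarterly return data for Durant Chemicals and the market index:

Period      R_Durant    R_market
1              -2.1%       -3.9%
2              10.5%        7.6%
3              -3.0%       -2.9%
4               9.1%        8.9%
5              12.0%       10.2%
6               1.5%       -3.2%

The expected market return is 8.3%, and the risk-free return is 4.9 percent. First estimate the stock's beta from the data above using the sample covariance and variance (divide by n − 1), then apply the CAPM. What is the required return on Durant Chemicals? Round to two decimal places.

8.14%

Mean R_i = (-2.1 + 10.5 − 3.0 + 9.1 + 12.0 + 1.5) / 6 = 4.6667%
Mean R_m = (-3.9 + 7.6 − 2.9 + 8.9 + 10.2 − 3.2) / 6 = 2.7833%
Σ(R_i − R̄_i)(R_m − R̄_m) = 217.3467  ⇒  Cov = 217.3467 / 5 = 43.4693
Σ(R_m − R̄_m)² = 228.3883  ⇒  Var(R_m) = 228.3883 / 5 = 45.6777
β = Cov / Var(R_m) = 43.4693 / 45.6777 = 0.9517
MRP = 8.3% − 4.9% = 3.40%
E(R) = R_f + β × MRP = 4.9% + 0.9517 × 3.4% = 8.14%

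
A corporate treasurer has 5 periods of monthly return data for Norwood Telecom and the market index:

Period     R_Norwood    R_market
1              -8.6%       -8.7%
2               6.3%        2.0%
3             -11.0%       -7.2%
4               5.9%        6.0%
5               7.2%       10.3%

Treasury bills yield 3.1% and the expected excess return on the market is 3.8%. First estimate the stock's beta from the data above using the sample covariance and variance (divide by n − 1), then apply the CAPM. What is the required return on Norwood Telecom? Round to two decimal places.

Mean R_i = (-8.6 + 6.3 − 11.0 + 5.9 + 7.2) / 5 = -0.0400%
Mean R_m = (-8.7 + 2.0 − 7.2 + 6.0 + 10.3) / 5 = 0.4800%
Σ(R_i − R̄_i)(R_m − R̄_m) = 276.2760  ⇒  Cov = 276.2760 / 4 = 69.0690
Σ(R_m − R̄_m)² = 272.4680  ⇒  Var(R_m) = 272.4680 / 4 = 68.1170
β = Cov / Var(R_m) = 69.0690 / 68.1170 = 1.0140
E(R) = R_f + β × MRP = 3.1% + 1.0140 × 3.8% = 6.95%

6.95%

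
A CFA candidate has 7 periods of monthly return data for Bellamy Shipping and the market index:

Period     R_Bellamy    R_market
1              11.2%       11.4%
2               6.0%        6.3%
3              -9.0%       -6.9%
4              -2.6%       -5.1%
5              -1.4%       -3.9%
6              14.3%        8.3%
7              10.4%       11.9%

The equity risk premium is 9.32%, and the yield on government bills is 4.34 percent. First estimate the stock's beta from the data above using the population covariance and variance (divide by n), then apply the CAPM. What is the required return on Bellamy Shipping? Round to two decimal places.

Mean R_i = (11.2 + 6.0 − 9.0 − 2.6 − 1.4 + 14.3 + 10.4) / 7 = 4.1286%
Mean R_m = (11.4 + 6.3 − 6.9 − 5.1 − 3.9 + 8.3 + 11.9) / 7 = 3.1429%
Σ(R_i − R̄_i)(R_m − R̄_m) = 397.9214  ⇒  Cov = 397.9214 / 7 = 56.8459
Σ(R_m − R̄_m)² = 399.8371  ⇒  Var(R_m) = 399.8371 / 7 = 57.1196
β = Cov / Var(R_m) = 56.8459 / 57.1196 = 0.9952
E(R) = R_f + β × MRP = 4.34% + 0.9952 × 9.32% = 13.62%

13.62%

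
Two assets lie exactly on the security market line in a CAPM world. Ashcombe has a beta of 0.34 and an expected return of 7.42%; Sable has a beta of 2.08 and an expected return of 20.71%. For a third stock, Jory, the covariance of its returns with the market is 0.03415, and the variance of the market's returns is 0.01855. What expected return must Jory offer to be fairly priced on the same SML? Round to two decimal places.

MRP = (20.71% − 7.42%) / (2.08 − 0.34) = 7.6379%
R_f = 7.42% − 0.34 × 7.6379% = 4.8231%
β_Jory = Cov / Var(R_m) = 0.03415 / 0.01855 = 1.8410
E(R_Jory) = R_f + β × MRP = 4.8231% + 1.8410 × 7.6379% = 18.88%

18.88%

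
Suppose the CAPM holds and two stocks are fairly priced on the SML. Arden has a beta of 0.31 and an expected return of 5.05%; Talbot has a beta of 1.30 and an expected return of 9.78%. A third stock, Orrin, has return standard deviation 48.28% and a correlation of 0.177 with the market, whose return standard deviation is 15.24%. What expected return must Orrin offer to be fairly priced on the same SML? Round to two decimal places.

MRP = (9.78% − 5.05%) / (1.30 − 0.31) = 4.7778%
R_f = 5.05% − 0.31 × 4.7778% = 3.5689%
β_Orrin = ρ·σ_i/σ_m = 0.177 × 48.28 / 15.24 = 0.5607
E(R_Orrin) = R_f + β × MRP = 3.5689% + 0.5607 × 4.7778% = 6.25%

6.25%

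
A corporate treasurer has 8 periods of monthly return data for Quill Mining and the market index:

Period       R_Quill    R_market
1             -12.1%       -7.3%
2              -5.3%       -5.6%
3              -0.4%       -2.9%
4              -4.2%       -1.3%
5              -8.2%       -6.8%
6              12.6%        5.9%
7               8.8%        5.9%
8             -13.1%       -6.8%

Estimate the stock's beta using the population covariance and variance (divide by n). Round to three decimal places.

1.621

Mean R_i = (-12.1 − 5.3 − 0.4 − 4.2 − 8.2 + 12.6 + 8.8 − 13.1) / 8 = -2.7375%
Mean R_m = (-7.3 − 5.6 − 2.9 − 1.3 − 6.8 + 5.9 + 5.9 − 6.8) / 8 = -2.3625%
Σ(R_i − R̄_i)(R_m − R̄_m) = 343.9913  ⇒  Cov = 343.9913 / 8 = 42.9989
Σ(R_m − R̄_m)² = 212.1988  ⇒  Var(R_m) = 212.1988 / 8 = 26.5249
β = Cov / Var(R_m) = 42.9989 / 26.5249 = 1.6211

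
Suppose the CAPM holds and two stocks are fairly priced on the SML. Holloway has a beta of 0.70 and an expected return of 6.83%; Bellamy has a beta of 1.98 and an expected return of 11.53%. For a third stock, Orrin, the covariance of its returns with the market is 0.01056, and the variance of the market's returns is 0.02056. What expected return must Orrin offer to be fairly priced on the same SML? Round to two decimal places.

6.15%

MRP = (11.53% − 6.83%) / (1.98 − 0.70) = 3.6719%
R_f = 6.83% − 0.70 × 3.6719% = 4.2597%
β_Orrin = Cov / Var(R_m) = 0.01056 / 0.02056 = 0.5136
E(R_Orrin) = R_f + β × MRP = 4.2597% + 0.5136 × 3.6719% = 6.15%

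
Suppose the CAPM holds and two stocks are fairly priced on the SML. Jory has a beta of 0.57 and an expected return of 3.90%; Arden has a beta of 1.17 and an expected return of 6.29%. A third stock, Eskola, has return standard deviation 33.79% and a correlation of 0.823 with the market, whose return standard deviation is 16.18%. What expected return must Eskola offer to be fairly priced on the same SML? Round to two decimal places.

MRP = (6.29% − 3.90%) / (1.17 − 0.57) = 3.9833%
R_f = 3.90% − 0.57 × 3.9833% = 1.6295%
β_Eskola = ρ·σ_i/σ_m = 0.823 × 33.79 / 16.18 = 1.7187
E(R_Eskola) = R_f + β × MRP = 1.6295% + 1.7187 × 3.9833% = 8.48%

8.48%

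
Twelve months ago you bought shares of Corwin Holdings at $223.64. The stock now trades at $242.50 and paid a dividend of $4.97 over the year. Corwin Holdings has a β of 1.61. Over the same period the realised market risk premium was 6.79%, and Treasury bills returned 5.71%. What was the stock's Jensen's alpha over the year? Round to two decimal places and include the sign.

-5.99%

Realised HPR = (P1 + D1 − P0) / P0 = (242.50 + 4.97 − 223.64) / 223.64 = 23.83 / 223.64 = 10.6555%
CAPM required = R_f + β·MRP = 5.71% + 1.61 × 6.79% = 16.6419%
α = realised − required = 10.6555% − 16.6419% = -5.99%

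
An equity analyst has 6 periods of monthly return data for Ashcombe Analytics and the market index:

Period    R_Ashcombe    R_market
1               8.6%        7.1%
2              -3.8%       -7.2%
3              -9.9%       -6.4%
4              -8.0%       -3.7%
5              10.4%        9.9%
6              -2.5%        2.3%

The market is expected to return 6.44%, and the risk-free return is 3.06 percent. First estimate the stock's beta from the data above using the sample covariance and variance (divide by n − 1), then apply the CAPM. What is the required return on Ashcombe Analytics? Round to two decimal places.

Mean R_i = (8.6 − 3.8 − 9.9 − 8.0 + 10.4 − 2.5) / 6 = -0.8667%
Mean R_m = (7.1 − 7.2 − 6.4 − 3.7 + 9.9 + 2.3) / 6 = 0.3333%
Σ(R_i − R̄_i)(R_m − R̄_m) = 280.3233  ⇒  Cov = 280.3233 / 5 = 56.0647
Σ(R_m − R̄_m)² = 259.5333  ⇒  Var(R_m) = 259.5333 / 5 = 51.9067
β = Cov / Var(R_m) = 56.0647 / 51.9067 = 1.0801
MRP = 6.44% − 3.06% = 3.38%
E(R) = R_f + β × MRP = 3.06% + 1.0801 × 3.38% = 6.71%

6.71%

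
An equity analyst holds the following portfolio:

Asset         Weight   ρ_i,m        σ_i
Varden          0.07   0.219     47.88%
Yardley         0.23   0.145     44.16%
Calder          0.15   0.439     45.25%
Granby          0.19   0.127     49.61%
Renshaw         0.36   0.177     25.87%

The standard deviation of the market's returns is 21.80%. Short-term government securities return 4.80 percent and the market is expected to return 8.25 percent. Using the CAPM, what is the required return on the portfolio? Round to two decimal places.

6.07%

β_Varden = 0.219 × 47.88% / 21.80% = 0.4810
β_Yardley = 0.145 × 44.16% / 21.80% = 0.2937
β_Calder = 0.439 × 45.25% / 21.80% = 0.9112
β_Granby = 0.127 × 49.61% / 21.80% = 0.2890
β_Renshaw = 0.177 × 25.87% / 21.80% = 0.2100
β_P = Σ w_i β_i = 0.07×0.4810 + 0.23×0.2937 + 0.15×0.9112 + 0.19×0.2890 + 0.36×0.2100 = 0.3684
MRP = 8.25% − 4.80% = 3.45%
E(R_P) = R_f + β_P × MRP = 4.80% + 0.3684 × 3.45% = 6.07%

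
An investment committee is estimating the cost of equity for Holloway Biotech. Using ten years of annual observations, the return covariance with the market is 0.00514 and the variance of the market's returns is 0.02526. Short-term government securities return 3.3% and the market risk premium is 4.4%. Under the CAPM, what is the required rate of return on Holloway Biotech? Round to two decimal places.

β = Cov(R_i, R_m) / Var(R_m) = 0.00514 / 0.02526 = 0.2035
E(R) = R_f + β × MRP = 3.3% + 0.2035 × 4.4% = 4.20%

4.20%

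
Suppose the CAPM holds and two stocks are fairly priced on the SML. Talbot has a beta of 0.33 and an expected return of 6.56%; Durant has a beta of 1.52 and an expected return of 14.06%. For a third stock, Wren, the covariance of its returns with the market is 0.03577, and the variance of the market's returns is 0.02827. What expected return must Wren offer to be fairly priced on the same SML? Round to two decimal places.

MRP = (14.06% − 6.56%) / (1.52 − 0.33) = 6.3025%
R_f = 6.56% − 0.33 × 6.3025% = 4.4802%
β_Wren = Cov / Var(R_m) = 0.03577 / 0.02827 = 1.2653
E(R_Wren) = R_f + β × MRP = 4.4802% + 1.2653 × 6.3025% = 12.45%

12.45%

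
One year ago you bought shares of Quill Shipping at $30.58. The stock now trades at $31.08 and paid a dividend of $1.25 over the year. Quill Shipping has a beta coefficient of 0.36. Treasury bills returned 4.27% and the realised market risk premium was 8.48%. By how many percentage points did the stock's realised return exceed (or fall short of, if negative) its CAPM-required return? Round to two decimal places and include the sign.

-1.60%

Realised HPR = (P1 + D1 − P0) / P0 = (31.08 + 1.25 − 30.58) / 30.58 = 1.75 / 30.58 = 5.7227%
CAPM required = R_f + β·MRP = 4.27% + 0.36 × 8.48% = 7.3228%
α = realised − required = 5.7227% − 7.3228% = -1.60%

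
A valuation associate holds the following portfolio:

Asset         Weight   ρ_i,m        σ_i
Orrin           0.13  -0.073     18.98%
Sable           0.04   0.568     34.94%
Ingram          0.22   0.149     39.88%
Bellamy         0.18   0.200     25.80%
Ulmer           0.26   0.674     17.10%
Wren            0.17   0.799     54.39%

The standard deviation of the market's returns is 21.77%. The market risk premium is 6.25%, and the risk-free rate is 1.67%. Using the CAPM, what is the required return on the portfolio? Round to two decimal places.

5.47%

β_Orrin = -0.073 × 18.98% / 21.77% = -0.0636
β_Sable = 0.568 × 34.94% / 21.77% = 0.9116
β_Ingram = 0.149 × 39.88% / 21.77% = 0.2729
β_Bellamy = 0.200 × 25.80% / 21.77% = 0.2370
β_Ulmer = 0.674 × 17.10% / 21.77% = 0.5294
β_Wren = 0.799 × 54.39% / 21.77% = 1.9962
β_P = Σ w_i β_i = 0.13×-0.0636 + 0.04×0.9116 + 0.22×0.2729 + 0.18×0.2370 + 0.26×0.5294 + 0.17×1.9962 = 0.6079
E(R_P) = R_f + β_P × MRP = 1.67% + 0.6079 × 6.25% = 5.47%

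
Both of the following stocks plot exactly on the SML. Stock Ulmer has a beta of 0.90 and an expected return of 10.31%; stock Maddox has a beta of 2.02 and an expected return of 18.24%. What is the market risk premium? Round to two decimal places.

7.08%

Both satisfy E(R) = R_f + β·MRP, so the slope of the SML is
MRP = (18.24% − 10.31%) / (2.02 − 0.90) = 7.93% / 1.12 = 7.0804%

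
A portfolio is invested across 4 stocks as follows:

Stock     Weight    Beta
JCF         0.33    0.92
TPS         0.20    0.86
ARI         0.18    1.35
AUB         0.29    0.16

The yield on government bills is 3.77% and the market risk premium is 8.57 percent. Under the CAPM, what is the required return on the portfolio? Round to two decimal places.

β_P = Σ w_i β_i = 0.33×0.92 + 0.20×0.86 + 0.18×1.35 + 0.29×0.16 = 0.7650
E(R_P) = R_f + β_P × MRP = 3.77% + 0.7650 × 8.57% = 10.33%

10.33%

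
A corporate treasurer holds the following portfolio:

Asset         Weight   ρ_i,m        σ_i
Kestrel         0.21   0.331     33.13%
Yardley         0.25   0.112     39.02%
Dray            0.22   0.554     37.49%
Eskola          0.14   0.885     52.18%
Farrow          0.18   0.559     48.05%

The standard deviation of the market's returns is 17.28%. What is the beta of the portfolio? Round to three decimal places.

β_Kestrel = 0.331 × 33.13% / 17.28% = 0.6346
β_Yardley = 0.112 × 39.02% / 17.28% = 0.2529
β_Dray = 0.554 × 37.49% / 17.28% = 1.2019
β_Eskola = 0.885 × 52.18% / 17.28% = 2.6724
β_Farrow = 0.559 × 48.05% / 17.28% = 1.5544
β_P = Σ w_i β_i = 0.21×0.6346 + 0.25×0.2529 + 0.22×1.2019 + 0.14×2.6724 + 0.18×1.5544 = 1.1148

1.115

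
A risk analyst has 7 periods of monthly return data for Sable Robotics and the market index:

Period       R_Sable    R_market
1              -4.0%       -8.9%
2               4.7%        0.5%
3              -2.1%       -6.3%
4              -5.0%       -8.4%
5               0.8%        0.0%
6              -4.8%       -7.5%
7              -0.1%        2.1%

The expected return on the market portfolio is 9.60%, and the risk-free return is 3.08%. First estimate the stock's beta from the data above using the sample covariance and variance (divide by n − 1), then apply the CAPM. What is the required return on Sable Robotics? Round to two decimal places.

7.26%

Mean R_i = (-4.0 + 4.7 − 2.1 − 5.0 + 0.8 − 4.8 − 0.1) / 7 = -1.5000%
Mean R_m = (-8.9 + 0.5 − 6.3 − 8.4 + 0.0 − 7.5 + 2.1) / 7 = -4.0714%
Σ(R_i − R̄_i)(R_m − R̄_m) = 86.2200  ⇒  Cov = 86.2200 / 6 = 14.3700
Σ(R_m − R̄_m)² = 134.3343  ⇒  Var(R_m) = 134.3343 / 6 = 22.3891
β = Cov / Var(R_m) = 14.3700 / 22.3891 = 0.6418
MRP = 9.60% − 3.08% = 6.52%
E(R) = R_f + β × MRP = 3.08% + 0.6418 × 6.52% = 7.26%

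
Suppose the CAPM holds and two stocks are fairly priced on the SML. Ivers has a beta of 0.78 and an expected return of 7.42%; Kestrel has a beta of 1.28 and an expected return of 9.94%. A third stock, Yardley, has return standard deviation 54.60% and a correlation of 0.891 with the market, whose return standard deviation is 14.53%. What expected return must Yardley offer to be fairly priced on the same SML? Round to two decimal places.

MRP = (9.94% − 7.42%) / (1.28 − 0.78) = 5.0400%
R_f = 7.42% − 0.78 × 5.0400% = 3.4888%
β_Yardley = ρ·σ_i/σ_m = 0.891 × 54.60 / 14.53 = 3.3481
E(R_Yardley) = R_f + β × MRP = 3.4888% + 3.3481 × 5.0400% = 20.36%

20.36%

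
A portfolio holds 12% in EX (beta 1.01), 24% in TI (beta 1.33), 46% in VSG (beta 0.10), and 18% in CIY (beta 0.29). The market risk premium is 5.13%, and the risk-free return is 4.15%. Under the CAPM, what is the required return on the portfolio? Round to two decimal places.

β_P = Σ w_i β_i = 0.12×1.01 + 0.24×1.33 + 0.46×0.10 + 0.18×0.29 = 0.5386
E(R_P) = R_f + β_P × MRP = 4.15% + 0.5386 × 5.13% = 6.91%

6.91%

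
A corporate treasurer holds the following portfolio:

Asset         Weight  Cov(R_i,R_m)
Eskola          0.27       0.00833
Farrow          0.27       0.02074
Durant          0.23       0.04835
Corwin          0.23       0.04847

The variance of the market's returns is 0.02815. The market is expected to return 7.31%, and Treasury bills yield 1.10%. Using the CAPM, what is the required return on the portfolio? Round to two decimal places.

7.74%

β_Eskola = 0.00833 / 0.02815 = 0.2959
β_Farrow = 0.02074 / 0.02815 = 0.7368
β_Durant = 0.04835 / 0.02815 = 1.7176
β_Corwin = 0.04847 / 0.02815 = 1.7218
β_P = Σ w_i β_i = 0.27×0.2959 + 0.27×0.7368 + 0.23×1.7176 + 0.23×1.7218 = 1.0699
MRP = 7.31% − 1.10% = 6.21%
E(R_P) = R_f + β_P × MRP = 1.10% + 1.0699 × 6.21% = 7.74%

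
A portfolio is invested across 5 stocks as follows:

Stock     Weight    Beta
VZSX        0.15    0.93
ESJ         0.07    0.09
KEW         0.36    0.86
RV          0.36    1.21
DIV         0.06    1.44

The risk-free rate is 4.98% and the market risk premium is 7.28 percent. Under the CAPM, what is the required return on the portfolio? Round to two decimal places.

β_P = Σ w_i β_i = 0.15×0.93 + 0.07×0.09 + 0.36×0.86 + 0.36×1.21 + 0.06×1.44 = 0.9774
E(R_P) = R_f + β_P × MRP = 4.98% + 0.9774 × 7.28% = 12.10%

12.10%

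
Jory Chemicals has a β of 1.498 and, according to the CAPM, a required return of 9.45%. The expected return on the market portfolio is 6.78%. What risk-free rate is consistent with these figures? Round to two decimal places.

1.42%

E(R) = R_f + β(E(R_m) − R_f) = R_f(1 − β) + β·E(R_m)
9.45% = R_f × (1 − 1.498) + 1.498 × 6.78%
9.45% = R_f × -0.498 + 10.15644%
R_f = (9.45% − 10.15644%) / -0.498 = 1.42%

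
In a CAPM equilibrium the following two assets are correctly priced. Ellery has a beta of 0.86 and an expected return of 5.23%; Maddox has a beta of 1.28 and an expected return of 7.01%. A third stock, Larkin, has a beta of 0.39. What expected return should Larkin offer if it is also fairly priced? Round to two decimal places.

3.24%

MRP (SML slope) = (7.01% − 5.23%) / (1.28 − 0.86) = 1.78% / 0.42 = 4.2381%
R_f (intercept) = 5.23% − 0.86 × 4.2381% = 1.5852%
E(R_Larkin) = R_f + β × MRP = 1.5852% + 0.39 × 4.2381% = 3.24%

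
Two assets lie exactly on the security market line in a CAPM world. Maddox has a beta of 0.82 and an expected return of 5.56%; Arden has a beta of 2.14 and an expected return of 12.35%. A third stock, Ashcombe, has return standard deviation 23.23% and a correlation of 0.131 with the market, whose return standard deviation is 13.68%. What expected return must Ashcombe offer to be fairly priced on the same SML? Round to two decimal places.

2.49%

MRP = (12.35% − 5.56%) / (2.14 − 0.82) = 5.1439%
R_f = 5.56% − 0.82 × 5.1439% = 1.3420%
β_Ashcombe = ρ·σ_i/σ_m = 0.131 × 23.23 / 13.68 = 0.2225
E(R_Ashcombe) = R_f + β × MRP = 1.3420% + 0.2225 × 5.1439% = 2.49%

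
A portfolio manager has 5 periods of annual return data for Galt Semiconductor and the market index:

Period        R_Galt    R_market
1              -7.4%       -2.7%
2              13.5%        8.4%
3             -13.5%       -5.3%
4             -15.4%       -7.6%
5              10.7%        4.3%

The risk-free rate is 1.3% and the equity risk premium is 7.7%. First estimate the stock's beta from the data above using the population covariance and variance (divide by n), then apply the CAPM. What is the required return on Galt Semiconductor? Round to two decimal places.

Mean R_i = (-7.4 + 13.5 − 13.5 − 15.4 + 10.7) / 5 = -2.4200%
Mean R_m = (-2.7 + 8.4 − 5.3 − 7.6 + 4.3) / 5 = -0.5800%
Σ(R_i − R̄_i)(R_m − R̄_m) = 360.9620  ⇒  Cov = 360.9620 / 5 = 72.1924
Σ(R_m − R̄_m)² = 180.5080  ⇒  Var(R_m) = 180.5080 / 5 = 36.1016
β = Cov / Var(R_m) = 72.1924 / 36.1016 = 1.9997
E(R) = R_f + β × MRP = 1.3% + 1.9997 × 7.7% = 16.70%

16.70%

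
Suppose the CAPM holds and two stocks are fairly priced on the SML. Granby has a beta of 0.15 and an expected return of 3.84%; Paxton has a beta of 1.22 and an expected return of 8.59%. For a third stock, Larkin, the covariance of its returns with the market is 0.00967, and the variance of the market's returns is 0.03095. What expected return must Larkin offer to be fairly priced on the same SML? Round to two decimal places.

MRP = (8.59% − 3.84%) / (1.22 − 0.15) = 4.4393%
R_f = 3.84% − 0.15 × 4.4393% = 3.1741%
β_Larkin = Cov / Var(R_m) = 0.00967 / 0.03095 = 0.3124
E(R_Larkin) = R_f + β × MRP = 3.1741% + 0.3124 × 4.4393% = 4.56%

4.56%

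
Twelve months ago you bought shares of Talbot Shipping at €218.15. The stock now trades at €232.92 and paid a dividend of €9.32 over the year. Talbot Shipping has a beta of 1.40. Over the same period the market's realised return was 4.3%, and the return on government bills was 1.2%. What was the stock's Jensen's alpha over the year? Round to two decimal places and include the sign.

Realised HPR = (P1 + D1 − P0) / P0 = (232.92 + 9.32 − 218.15) / 218.15 = 24.09 / 218.15 = 11.0429%
MRP = 4.3% − 1.2% = 3.10%
CAPM required = R_f + β·MRP = 1.2% + 1.40 × 3.1% = 5.5400%
α = realised − required = 11.0429% − 5.5400% = +5.50%

+5.50%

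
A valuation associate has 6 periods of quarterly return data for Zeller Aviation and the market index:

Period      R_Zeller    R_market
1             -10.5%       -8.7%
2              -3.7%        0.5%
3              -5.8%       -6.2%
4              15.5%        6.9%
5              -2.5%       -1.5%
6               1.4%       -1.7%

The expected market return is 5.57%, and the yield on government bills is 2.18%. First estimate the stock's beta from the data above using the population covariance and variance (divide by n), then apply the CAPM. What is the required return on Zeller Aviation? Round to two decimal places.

Mean R_i = (-10.5 − 3.7 − 5.8 + 15.5 − 2.5 + 1.4) / 6 = -0.9333%
Mean R_m = (-8.7 + 0.5 − 6.2 + 6.9 − 1.5 − 1.7) / 6 = -1.7833%
Σ(R_i − R̄_i)(R_m − R̄_m) = 223.7933  ⇒  Cov = 223.7933 / 6 = 37.2989
Σ(R_m − R̄_m)² = 148.0483  ⇒  Var(R_m) = 148.0483 / 6 = 24.6747
β = Cov / Var(R_m) = 37.2989 / 24.6747 = 1.5116
MRP = 5.57% − 2.18% = 3.39%
E(R) = R_f + β × MRP = 2.18% + 1.5116 × 3.39% = 7.30%

7.30%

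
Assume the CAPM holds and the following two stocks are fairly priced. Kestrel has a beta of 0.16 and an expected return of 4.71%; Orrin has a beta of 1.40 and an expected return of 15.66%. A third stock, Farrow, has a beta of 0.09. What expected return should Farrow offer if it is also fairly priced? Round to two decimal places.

4.09%

MRP (SML slope) = (15.66% − 4.71%) / (1.40 − 0.16) = 10.95% / 1.24 = 8.8306%
R_f (intercept) = 4.71% − 0.16 × 8.8306% = 3.2971%
E(R_Farrow) = R_f + β × MRP = 3.2971% + 0.09 × 8.8306% = 4.09%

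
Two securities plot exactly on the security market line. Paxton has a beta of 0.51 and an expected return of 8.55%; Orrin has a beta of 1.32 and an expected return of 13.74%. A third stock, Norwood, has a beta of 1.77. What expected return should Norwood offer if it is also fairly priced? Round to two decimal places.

MRP (SML slope) = (13.74% − 8.55%) / (1.32 − 0.51) = 5.19% / 0.81 = 6.4074%
R_f (intercept) = 8.55% − 0.51 × 6.4074% = 5.2822%
E(R_Norwood) = R_f + β × MRP = 5.2822% + 1.77 × 6.4074% = 16.62%

16.62%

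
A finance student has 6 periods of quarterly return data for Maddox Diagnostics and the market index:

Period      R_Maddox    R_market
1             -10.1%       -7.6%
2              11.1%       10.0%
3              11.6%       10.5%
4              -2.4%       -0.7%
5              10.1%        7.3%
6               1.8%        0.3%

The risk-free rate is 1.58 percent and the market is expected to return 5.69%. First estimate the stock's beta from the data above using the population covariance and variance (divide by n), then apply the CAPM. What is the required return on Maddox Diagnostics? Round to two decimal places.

Mean R_i = (-10.1 + 11.1 + 11.6 − 2.4 + 10.1 + 1.8) / 6 = 3.6833%
Mean R_m = (-7.6 + 10.0 + 10.5 − 0.7 + 7.3 + 0.3) / 6 = 3.3000%
Σ(R_i − R̄_i)(R_m − R̄_m) = 312.5800  ⇒  Cov = 312.5800 / 6 = 52.0967
Σ(R_m − R̄_m)² = 256.5400  ⇒  Var(R_m) = 256.5400 / 6 = 42.7567
β = Cov / Var(R_m) = 52.0967 / 42.7567 = 1.2184
MRP = 5.69% − 1.58% = 4.11%
E(R) = R_f + β × MRP = 1.58% + 1.2184 × 4.11% = 6.59%

6.59%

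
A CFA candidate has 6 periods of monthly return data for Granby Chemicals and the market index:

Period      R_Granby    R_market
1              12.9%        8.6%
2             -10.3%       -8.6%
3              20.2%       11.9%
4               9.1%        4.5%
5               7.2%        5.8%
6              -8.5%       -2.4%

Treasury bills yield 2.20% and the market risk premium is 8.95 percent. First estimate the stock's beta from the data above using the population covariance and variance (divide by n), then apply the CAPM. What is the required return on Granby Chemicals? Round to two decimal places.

Mean R_i = (12.9 − 10.3 + 20.2 + 9.1 + 7.2 − 8.5) / 6 = 5.1000%
Mean R_m = (8.6 − 8.6 + 11.9 + 4.5 + 5.8 − 2.4) / 6 = 3.3000%
Σ(R_i − R̄_i)(R_m − R̄_m) = 442.0300  ⇒  Cov = 442.0300 / 6 = 73.6717
Σ(R_m − R̄_m)² = 283.8400  ⇒  Var(R_m) = 283.8400 / 6 = 47.3067
β = Cov / Var(R_m) = 73.6717 / 47.3067 = 1.5573
E(R) = R_f + β × MRP = 2.20% + 1.5573 × 8.95% = 16.14%

16.14%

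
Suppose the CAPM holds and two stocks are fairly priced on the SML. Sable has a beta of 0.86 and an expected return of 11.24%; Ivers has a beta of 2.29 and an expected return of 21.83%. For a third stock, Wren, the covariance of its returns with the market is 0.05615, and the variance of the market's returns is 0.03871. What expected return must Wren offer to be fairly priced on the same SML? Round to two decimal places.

15.61%

MRP = (21.83% − 11.24%) / (2.29 − 0.86) = 7.4056%
R_f = 11.24% − 0.86 × 7.4056% = 4.8712%
β_Wren = Cov / Var(R_m) = 0.05615 / 0.03871 = 1.4505
E(R_Wren) = R_f + β × MRP = 4.8712% + 1.4505 × 7.4056% = 15.61%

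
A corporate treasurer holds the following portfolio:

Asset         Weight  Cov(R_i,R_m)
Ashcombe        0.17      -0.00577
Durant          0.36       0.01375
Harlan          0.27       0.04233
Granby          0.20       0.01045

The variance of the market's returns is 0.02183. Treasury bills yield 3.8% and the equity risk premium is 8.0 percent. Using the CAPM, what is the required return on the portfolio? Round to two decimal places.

10.21%

β_Ashcombe = -0.00577 / 0.02183 = -0.2643
β_Durant = 0.01375 / 0.02183 = 0.6299
β_Harlan = 0.04233 / 0.02183 = 1.9391
β_Granby = 0.01045 / 0.02183 = 0.4787
β_P = Σ w_i β_i = 0.17×-0.2643 + 0.36×0.6299 + 0.27×1.9391 + 0.20×0.4787 = 0.8011
E(R_P) = R_f + β_P × MRP = 3.8% + 0.8011 × 8.0% = 10.21%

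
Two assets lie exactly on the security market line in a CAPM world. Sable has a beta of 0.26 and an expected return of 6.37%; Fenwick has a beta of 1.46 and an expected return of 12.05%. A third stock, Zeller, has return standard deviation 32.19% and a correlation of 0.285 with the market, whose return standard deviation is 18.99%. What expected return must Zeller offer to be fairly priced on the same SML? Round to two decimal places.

7.43%

MRP = (12.05% − 6.37%) / (1.46 − 0.26) = 4.7333%
R_f = 6.37% − 0.26 × 4.7333% = 5.1393%
β_Zeller = ρ·σ_i/σ_m = 0.285 × 32.19 / 18.99 = 0.4831
E(R_Zeller) = R_f + β × MRP = 5.1393% + 0.4831 × 4.7333% = 7.43%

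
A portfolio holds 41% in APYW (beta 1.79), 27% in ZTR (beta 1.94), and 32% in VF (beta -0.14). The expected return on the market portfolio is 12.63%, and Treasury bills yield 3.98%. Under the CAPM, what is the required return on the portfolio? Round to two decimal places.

β_P = Σ w_i β_i = 0.41×1.79 + 0.27×1.94 + 0.32×-0.14 = 1.2129
MRP = 12.63% − 3.98% = 8.65%
E(R_P) = R_f + β_P × MRP = 3.98% + 1.2129 × 8.65% = 14.47%

14.47%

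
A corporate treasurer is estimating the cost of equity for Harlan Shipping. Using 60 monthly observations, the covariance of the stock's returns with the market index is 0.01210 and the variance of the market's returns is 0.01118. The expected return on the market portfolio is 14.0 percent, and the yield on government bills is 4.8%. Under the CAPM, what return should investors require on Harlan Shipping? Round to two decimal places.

β = Cov(R_i, R_m) / Var(R_m) = 0.01210 / 0.01118 = 1.0823
MRP = 14.0% − 4.8% = 9.20%
E(R) = R_f + β × MRP = 4.8% + 1.0823 × 9.2% = 14.76%

14.76%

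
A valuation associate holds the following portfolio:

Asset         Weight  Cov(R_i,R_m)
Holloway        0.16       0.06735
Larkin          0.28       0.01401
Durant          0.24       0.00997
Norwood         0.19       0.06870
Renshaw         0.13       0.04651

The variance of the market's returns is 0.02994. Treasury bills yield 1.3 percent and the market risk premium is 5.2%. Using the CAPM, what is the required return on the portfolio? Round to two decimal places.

7.59%

β_Holloway = 0.06735 / 0.02994 = 2.2495
β_Larkin = 0.01401 / 0.02994 = 0.4679
β_Durant = 0.00997 / 0.02994 = 0.3330
β_Norwood = 0.06870 / 0.02994 = 2.2946
β_Renshaw = 0.04651 / 0.02994 = 1.5534
β_P = Σ w_i β_i = 0.16×2.2495 + 0.28×0.4679 + 0.24×0.3330 + 0.19×2.2946 + 0.13×1.5534 = 1.2088
E(R_P) = R_f + β_P × MRP = 1.3% + 1.2088 × 5.2% = 7.59%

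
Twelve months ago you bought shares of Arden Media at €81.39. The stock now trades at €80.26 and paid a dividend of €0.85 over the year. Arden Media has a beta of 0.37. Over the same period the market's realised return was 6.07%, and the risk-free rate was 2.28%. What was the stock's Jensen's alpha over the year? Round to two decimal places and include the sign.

Realised HPR = (P1 + D1 − P0) / P0 = (80.26 + 0.85 − 81.39) / 81.39 = -0.28 / 81.39 = -0.3440%
MRP = 6.07% − 2.28% = 3.79%
CAPM required = R_f + β·MRP = 2.28% + 0.37 × 3.79% = 3.6823%
α = realised − required = -0.3440% − 3.6823% = -4.03%

-4.03%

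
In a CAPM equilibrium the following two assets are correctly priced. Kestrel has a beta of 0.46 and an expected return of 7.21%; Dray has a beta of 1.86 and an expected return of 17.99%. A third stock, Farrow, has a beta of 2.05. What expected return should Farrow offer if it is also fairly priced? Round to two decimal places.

MRP (SML slope) = (17.99% − 7.21%) / (1.86 − 0.46) = 10.78% / 1.40 = 7.7000%
R_f (intercept) = 7.21% − 0.46 × 7.7000% = 3.6680%
E(R_Farrow) = R_f + β × MRP = 3.6680% + 2.05 × 7.7000% = 19.45%

19.45%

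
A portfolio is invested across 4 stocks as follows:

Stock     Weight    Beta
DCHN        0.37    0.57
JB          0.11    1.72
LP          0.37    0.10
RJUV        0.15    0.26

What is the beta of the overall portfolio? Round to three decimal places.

β_P = Σ w_i β_i = 0.37×0.57 + 0.11×1.72 + 0.37×0.10 + 0.15×0.26 = 0.4761

0.476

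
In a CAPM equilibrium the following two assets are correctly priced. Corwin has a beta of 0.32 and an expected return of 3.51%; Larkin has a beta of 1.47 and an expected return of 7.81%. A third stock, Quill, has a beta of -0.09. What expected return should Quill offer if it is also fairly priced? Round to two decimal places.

MRP (SML slope) = (7.81% − 3.51%) / (1.47 − 0.32) = 4.30% / 1.15 = 3.7391%
R_f (intercept) = 3.51% − 0.32 × 3.7391% = 2.3135%
E(R_Quill) = R_f + β × MRP = 2.3135% + -0.09 × 3.7391% = 1.98%

1.98%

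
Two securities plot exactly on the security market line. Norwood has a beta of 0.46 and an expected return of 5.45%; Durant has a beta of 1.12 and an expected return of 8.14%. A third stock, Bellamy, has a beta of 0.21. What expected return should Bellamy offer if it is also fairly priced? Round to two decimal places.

MRP (SML slope) = (8.14% − 5.45%) / (1.12 − 0.46) = 2.69% / 0.66 = 4.0758%
R_f (intercept) = 5.45% − 0.46 × 4.0758% = 3.5751%
E(R_Bellamy) = R_f + β × MRP = 3.5751% + 0.21 × 4.0758% = 4.43%

4.43%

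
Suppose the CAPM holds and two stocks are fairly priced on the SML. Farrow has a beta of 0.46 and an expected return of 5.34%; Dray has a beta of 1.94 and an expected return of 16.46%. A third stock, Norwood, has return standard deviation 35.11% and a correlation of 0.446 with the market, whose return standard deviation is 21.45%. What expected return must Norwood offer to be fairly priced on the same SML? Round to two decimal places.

7.37%

MRP = (16.46% − 5.34%) / (1.94 − 0.46) = 7.5135%
R_f = 5.34% − 0.46 × 7.5135% = 1.8838%
β_Norwood = ρ·σ_i/σ_m = 0.446 × 35.11 / 21.45 = 0.7300
E(R_Norwood) = R_f + β × MRP = 1.8838% + 0.7300 × 7.5135% = 7.37%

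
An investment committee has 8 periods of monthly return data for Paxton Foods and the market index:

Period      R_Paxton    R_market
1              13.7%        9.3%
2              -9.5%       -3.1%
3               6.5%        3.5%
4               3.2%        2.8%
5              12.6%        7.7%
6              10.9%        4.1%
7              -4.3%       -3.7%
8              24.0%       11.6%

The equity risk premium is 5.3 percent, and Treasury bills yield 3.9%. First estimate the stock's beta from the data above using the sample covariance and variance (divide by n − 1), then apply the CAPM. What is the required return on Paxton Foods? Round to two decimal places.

Mean R_i = (13.7 − 9.5 + 6.5 + 3.2 + 12.6 + 10.9 − 4.3 + 24.0) / 8 = 7.1375%
Mean R_m = (9.3 − 3.1 + 3.5 + 2.8 + 7.7 + 4.1 − 3.7 + 11.6) / 8 = 4.0250%
Σ(R_i − R̄_i)(R_m − R̄_m) = 394.7625  ⇒  Cov = 394.7625 / 7 = 56.3946
Σ(R_m − R̄_m)² = 210.9350  ⇒  Var(R_m) = 210.9350 / 7 = 30.1336
β = Cov / Var(R_m) = 56.3946 / 30.1336 = 1.8715
E(R) = R_f + β × MRP = 3.9% + 1.8715 × 5.3% = 13.82%

13.82%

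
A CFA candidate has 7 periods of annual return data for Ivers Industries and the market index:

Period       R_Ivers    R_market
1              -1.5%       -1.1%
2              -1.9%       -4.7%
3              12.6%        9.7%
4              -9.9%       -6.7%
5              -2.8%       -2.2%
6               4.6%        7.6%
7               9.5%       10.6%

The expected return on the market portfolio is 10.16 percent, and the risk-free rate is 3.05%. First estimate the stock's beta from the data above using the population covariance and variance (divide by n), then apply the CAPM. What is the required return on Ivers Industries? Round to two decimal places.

10.36%

Mean R_i = (-1.5 − 1.9 + 12.6 − 9.9 − 2.8 + 4.6 + 9.5) / 7 = 1.5143%
Mean R_m = (-1.1 − 4.7 + 9.7 − 6.7 − 2.2 + 7.6 + 10.6) / 7 = 1.8857%
Σ(R_i − R̄_i)(R_m − R̄_m) = 320.9614  ⇒  Cov = 320.9614 / 7 = 45.8516
Σ(R_m − R̄_m)² = 312.3486  ⇒  Var(R_m) = 312.3486 / 7 = 44.6212
β = Cov / Var(R_m) = 45.8516 / 44.6212 = 1.0276
MRP = 10.16% − 3.05% = 7.11%
E(R) = R_f + β × MRP = 3.05% + 1.0276 × 7.11% = 10.36%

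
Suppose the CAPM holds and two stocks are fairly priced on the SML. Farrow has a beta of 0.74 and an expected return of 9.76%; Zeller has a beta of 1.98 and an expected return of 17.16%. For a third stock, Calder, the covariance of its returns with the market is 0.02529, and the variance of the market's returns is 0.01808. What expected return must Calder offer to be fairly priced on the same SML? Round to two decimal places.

MRP = (17.16% − 9.76%) / (1.98 − 0.74) = 5.9677%
R_f = 9.76% − 0.74 × 5.9677% = 5.3439%
β_Calder = Cov / Var(R_m) = 0.02529 / 0.01808 = 1.3988
E(R_Calder) = R_f + β × MRP = 5.3439% + 1.3988 × 5.9677% = 13.69%

13.69%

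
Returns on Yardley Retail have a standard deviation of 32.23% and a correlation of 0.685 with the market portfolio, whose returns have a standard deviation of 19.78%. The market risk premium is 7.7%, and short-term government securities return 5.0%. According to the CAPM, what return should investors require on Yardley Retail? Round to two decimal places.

β = ρ × σ_i / σ_m = 0.685 × 32.23% / 19.78% = 1.1162
E(R) = 5.0% + 1.1162 × 7.7% = 13.59%

13.59%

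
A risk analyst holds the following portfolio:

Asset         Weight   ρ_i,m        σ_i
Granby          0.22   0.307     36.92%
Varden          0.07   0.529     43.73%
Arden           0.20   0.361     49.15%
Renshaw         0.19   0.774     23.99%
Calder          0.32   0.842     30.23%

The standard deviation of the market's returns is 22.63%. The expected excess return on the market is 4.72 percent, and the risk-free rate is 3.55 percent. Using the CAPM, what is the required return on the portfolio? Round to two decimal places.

7.58%

β_Granby = 0.307 × 36.92% / 22.63% = 0.5009
β_Varden = 0.529 × 43.73% / 22.63% = 1.0222
β_Arden = 0.361 × 49.15% / 22.63% = 0.7841
β_Renshaw = 0.774 × 23.99% / 22.63% = 0.8205
β_Calder = 0.842 × 30.23% / 22.63% = 1.1248
β_P = Σ w_i β_i = 0.22×0.5009 + 0.07×1.0222 + 0.20×0.7841 + 0.19×0.8205 + 0.32×1.1248 = 0.8544
E(R_P) = R_f + β_P × MRP = 3.55% + 0.8544 × 4.72% = 7.58%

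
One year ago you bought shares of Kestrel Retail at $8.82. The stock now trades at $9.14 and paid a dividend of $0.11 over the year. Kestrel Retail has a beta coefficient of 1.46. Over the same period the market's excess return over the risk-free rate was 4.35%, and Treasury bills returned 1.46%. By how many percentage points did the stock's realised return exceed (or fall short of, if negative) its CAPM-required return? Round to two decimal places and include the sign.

-2.94%

Realised HPR = (P1 + D1 − P0) / P0 = (9.14 + 0.11 − 8.82) / 8.82 = 0.43 / 8.82 = 4.8753%
CAPM required = R_f + β·MRP = 1.46% + 1.46 × 4.35% = 7.8110%
α = realised − required = 4.8753% − 7.8110% = -2.94%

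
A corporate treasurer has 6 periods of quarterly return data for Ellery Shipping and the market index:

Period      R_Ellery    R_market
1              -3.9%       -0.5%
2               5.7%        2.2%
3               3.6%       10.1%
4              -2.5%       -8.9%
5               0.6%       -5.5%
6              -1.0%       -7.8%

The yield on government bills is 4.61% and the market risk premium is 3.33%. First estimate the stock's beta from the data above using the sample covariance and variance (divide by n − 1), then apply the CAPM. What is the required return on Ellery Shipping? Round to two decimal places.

Mean R_i = (-3.9 + 5.7 + 3.6 − 2.5 + 0.6 − 1.0) / 6 = 0.4167%
Mean R_m = (-0.5 + 2.2 + 10.1 − 8.9 − 5.5 − 7.8) / 6 = -1.7333%
Σ(R_i − R̄_i)(R_m − R̄_m) = 81.9333  ⇒  Cov = 81.9333 / 5 = 16.3867
Σ(R_m − R̄_m)² = 259.3733  ⇒  Var(R_m) = 259.3733 / 5 = 51.8747
β = Cov / Var(R_m) = 16.3867 / 51.8747 = 0.3159
E(R) = R_f + β × MRP = 4.61% + 0.3159 × 3.33% = 5.66%

5.66%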